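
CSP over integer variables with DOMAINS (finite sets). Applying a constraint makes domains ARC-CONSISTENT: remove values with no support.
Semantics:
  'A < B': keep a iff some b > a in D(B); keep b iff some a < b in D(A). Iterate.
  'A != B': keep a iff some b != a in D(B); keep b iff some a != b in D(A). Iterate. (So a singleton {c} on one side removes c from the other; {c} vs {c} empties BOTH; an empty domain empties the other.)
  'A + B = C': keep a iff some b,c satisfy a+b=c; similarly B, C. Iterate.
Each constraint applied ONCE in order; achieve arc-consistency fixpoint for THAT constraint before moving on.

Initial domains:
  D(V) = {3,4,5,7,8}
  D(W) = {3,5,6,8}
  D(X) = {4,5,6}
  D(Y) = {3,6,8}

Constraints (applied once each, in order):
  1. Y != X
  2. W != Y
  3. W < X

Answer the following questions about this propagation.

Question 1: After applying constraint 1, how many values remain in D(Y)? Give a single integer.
Constraint 1 (Y != X) on D(Y)={3,6,8} D(X)={4,5,6}: no change
So after constraint 1: D(Y)={3,6,8}, size = 3

Answer: 3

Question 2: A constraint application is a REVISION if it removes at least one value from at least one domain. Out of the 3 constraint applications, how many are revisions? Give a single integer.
Answer: 1

Derivation:
Constraint 1 (Y != X) on D(Y)={3,6,8} D(X)={4,5,6}: no change => not a revision
Constraint 2 (W != Y) on D(W)={3,5,6,8} D(Y)={3,6,8}: no change => not a revision
Constraint 3 (W < X) on D(W)={3,5,6,8} D(X)={4,5,6}: W {3,5,6,8}->{3,5} => REVISION
Total revisions = 1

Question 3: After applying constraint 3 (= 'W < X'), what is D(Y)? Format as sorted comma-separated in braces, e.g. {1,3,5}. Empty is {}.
Constraint 1 (Y != X) on D(Y)={3,6,8} D(X)={4,5,6}: no change
Constraint 2 (W != Y) on D(W)={3,5,6,8} D(Y)={3,6,8}: no change
Constraint 3 (W < X) on D(W)={3,5,6,8} D(X)={4,5,6}: W {3,5,6,8}->{3,5}
So after constraint 3: D(Y) = {3,6,8}

Answer: {3,6,8}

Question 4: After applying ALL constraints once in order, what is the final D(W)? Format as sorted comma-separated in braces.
Answer: {3,5}

Derivation:
Constraint 1 (Y != X) on D(Y)={3,6,8} D(X)={4,5,6}: no change
Constraint 2 (W != Y) on D(W)={3,5,6,8} D(Y)={3,6,8}: no change
Constraint 3 (W < X) on D(W)={3,5,6,8} D(X)={4,5,6}: W {3,5,6,8}->{3,5}
So after all 3 constraints: D(W) = {3,5}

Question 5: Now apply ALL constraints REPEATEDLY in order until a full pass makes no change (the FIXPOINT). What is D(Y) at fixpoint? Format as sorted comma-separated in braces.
pass 0 (initial): D(Y)={3,6,8}
pass 1: W {3,5,6,8}->{3,5}
pass 2: no change
Fixpoint after 2 passes: D(Y) = {3,6,8}

Answer: {3,6,8}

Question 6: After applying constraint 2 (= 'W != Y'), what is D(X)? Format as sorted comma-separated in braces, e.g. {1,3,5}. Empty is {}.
Answer: {4,5,6}

Derivation:
Constraint 1 (Y != X) on D(Y)={3,6,8} D(X)={4,5,6}: no change
Constraint 2 (W != Y) on D(W)={3,5,6,8} D(Y)={3,6,8}: no change
So after constraint 2: D(X) = {4,5,6}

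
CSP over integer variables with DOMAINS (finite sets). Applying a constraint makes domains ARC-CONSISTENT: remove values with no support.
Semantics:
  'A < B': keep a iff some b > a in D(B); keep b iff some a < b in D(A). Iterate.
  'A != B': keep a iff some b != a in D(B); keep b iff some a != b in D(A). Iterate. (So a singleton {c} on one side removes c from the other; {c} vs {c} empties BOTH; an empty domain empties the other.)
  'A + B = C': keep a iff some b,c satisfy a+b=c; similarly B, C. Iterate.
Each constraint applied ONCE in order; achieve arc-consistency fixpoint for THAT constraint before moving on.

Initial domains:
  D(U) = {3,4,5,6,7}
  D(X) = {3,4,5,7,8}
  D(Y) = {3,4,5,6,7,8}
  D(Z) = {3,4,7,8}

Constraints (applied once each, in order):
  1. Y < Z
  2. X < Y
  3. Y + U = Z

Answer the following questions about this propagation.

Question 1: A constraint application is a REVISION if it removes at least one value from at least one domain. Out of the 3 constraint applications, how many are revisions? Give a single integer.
Constraint 1 (Y < Z) on D(Y)={3,4,5,6,7,8} D(Z)={3,4,7,8}: Y {3,4,5,6,7,8}->{3,4,5,6,7}; Z {3,4,7,8}->{4,7,8} => REVISION
Constraint 2 (X < Y) on D(X)={3,4,5,7,8} D(Y)={3,4,5,6,7}: X {3,4,5,7,8}->{3,4,5}; Y {3,4,5,6,7}->{4,5,6,7} => REVISION
Constraint 3 (Y + U = Z) on D(Y)={4,5,6,7} D(U)={3,4,5,6,7} D(Z)={4,7,8}: Y {4,5,6,7}->{4,5}; U {3,4,5,6,7}->{3,4}; Z {4,7,8}->{7,8} => REVISION
Total revisions = 3

Answer: 3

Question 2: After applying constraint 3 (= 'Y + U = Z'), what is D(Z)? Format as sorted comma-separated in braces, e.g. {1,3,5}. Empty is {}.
Constraint 1 (Y < Z) on D(Y)={3,4,5,6,7,8} D(Z)={3,4,7,8}: Y {3,4,5,6,7,8}->{3,4,5,6,7}; Z {3,4,7,8}->{4,7,8}
Constraint 2 (X < Y) on D(X)={3,4,5,7,8} D(Y)={3,4,5,6,7}: X {3,4,5,7,8}->{3,4,5}; Y {3,4,5,6,7}->{4,5,6,7}
Constraint 3 (Y + U = Z) on D(Y)={4,5,6,7} D(U)={3,4,5,6,7} D(Z)={4,7,8}: Y {4,5,6,7}->{4,5}; U {3,4,5,6,7}->{3,4}; Z {4,7,8}->{7,8}
So after constraint 3: D(Z) = {7,8}

Answer: {7,8}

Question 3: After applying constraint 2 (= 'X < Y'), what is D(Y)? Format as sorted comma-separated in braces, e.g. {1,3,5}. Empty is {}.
Answer: {4,5,6,7}

Derivation:
Constraint 1 (Y < Z) on D(Y)={3,4,5,6,7,8} D(Z)={3,4,7,8}: Y {3,4,5,6,7,8}->{3,4,5,6,7}; Z {3,4,7,8}->{4,7,8}
Constraint 2 (X < Y) on D(X)={3,4,5,7,8} D(Y)={3,4,5,6,7}: X {3,4,5,7,8}->{3,4,5}; Y {3,4,5,6,7}->{4,5,6,7}
So after constraint 2: D(Y) = {4,5,6,7}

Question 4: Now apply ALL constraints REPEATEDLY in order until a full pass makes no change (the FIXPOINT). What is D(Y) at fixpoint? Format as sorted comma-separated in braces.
Answer: {4,5}

Derivation:
pass 0 (initial): D(Y)={3,4,5,6,7,8}
pass 1: U {3,4,5,6,7}->{3,4}; X {3,4,5,7,8}->{3,4,5}; Y {3,4,5,6,7,8}->{4,5}; Z {3,4,7,8}->{7,8}
pass 2: X {3,4,5}->{3,4}
pass 3: no change
Fixpoint after 3 passes: D(Y) = {4,5}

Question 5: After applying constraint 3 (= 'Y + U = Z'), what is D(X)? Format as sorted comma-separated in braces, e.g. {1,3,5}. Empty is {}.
Constraint 1 (Y < Z) on D(Y)={3,4,5,6,7,8} D(Z)={3,4,7,8}: Y {3,4,5,6,7,8}->{3,4,5,6,7}; Z {3,4,7,8}->{4,7,8}
Constraint 2 (X < Y) on D(X)={3,4,5,7,8} D(Y)={3,4,5,6,7}: X {3,4,5,7,8}->{3,4,5}; Y {3,4,5,6,7}->{4,5,6,7}
Constraint 3 (Y + U = Z) on D(Y)={4,5,6,7} D(U)={3,4,5,6,7} D(Z)={4,7,8}: Y {4,5,6,7}->{4,5}; U {3,4,5,6,7}->{3,4}; Z {4,7,8}->{7,8}
So after constraint 3: D(X) = {3,4,5}

Answer: {3,4,5}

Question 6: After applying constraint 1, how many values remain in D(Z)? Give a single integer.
Answer: 3

Derivation:
Constraint 1 (Y < Z) on D(Y)={3,4,5,6,7,8} D(Z)={3,4,7,8}: Y {3,4,5,6,7,8}->{3,4,5,6,7}; Z {3,4,7,8}->{4,7,8}
So after constraint 1: D(Z)={4,7,8}, size = 3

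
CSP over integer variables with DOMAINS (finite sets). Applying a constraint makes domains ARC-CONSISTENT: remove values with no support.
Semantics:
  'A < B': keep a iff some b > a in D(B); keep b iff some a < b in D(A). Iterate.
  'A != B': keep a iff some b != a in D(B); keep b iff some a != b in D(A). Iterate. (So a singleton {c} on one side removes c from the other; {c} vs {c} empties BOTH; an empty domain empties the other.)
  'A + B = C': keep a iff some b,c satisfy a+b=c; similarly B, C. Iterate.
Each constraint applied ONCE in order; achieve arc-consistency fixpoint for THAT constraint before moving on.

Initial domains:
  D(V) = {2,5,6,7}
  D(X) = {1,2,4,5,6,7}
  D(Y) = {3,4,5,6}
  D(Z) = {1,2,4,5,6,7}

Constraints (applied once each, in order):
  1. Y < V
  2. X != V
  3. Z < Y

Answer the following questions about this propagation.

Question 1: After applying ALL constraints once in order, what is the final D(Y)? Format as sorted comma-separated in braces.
Constraint 1 (Y < V) on D(Y)={3,4,5,6} D(V)={2,5,6,7}: V {2,5,6,7}->{5,6,7}
Constraint 2 (X != V) on D(X)={1,2,4,5,6,7} D(V)={5,6,7}: no change
Constraint 3 (Z < Y) on D(Z)={1,2,4,5,6,7} D(Y)={3,4,5,6}: Z {1,2,4,5,6,7}->{1,2,4,5}
So after all 3 constraints: D(Y) = {3,4,5,6}

Answer: {3,4,5,6}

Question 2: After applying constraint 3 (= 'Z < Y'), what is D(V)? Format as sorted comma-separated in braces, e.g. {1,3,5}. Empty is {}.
Answer: {5,6,7}

Derivation:
Constraint 1 (Y < V) on D(Y)={3,4,5,6} D(V)={2,5,6,7}: V {2,5,6,7}->{5,6,7}
Constraint 2 (X != V) on D(X)={1,2,4,5,6,7} D(V)={5,6,7}: no change
Constraint 3 (Z < Y) on D(Z)={1,2,4,5,6,7} D(Y)={3,4,5,6}: Z {1,2,4,5,6,7}->{1,2,4,5}
So after constraint 3: D(V) = {5,6,7}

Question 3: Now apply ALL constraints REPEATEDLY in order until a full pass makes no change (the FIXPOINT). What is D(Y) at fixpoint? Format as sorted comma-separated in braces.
pass 0 (initial): D(Y)={3,4,5,6}
pass 1: V {2,5,6,7}->{5,6,7}; Z {1,2,4,5,6,7}->{1,2,4,5}
pass 2: no change
Fixpoint after 2 passes: D(Y) = {3,4,5,6}

Answer: {3,4,5,6}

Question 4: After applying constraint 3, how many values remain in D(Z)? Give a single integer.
Constraint 1 (Y < V) on D(Y)={3,4,5,6} D(V)={2,5,6,7}: V {2,5,6,7}->{5,6,7}
Constraint 2 (X != V) on D(X)={1,2,4,5,6,7} D(V)={5,6,7}: no change
Constraint 3 (Z < Y) on D(Z)={1,2,4,5,6,7} D(Y)={3,4,5,6}: Z {1,2,4,5,6,7}->{1,2,4,5}
So after constraint 3: D(Z)={1,2,4,5}, size = 4

Answer: 4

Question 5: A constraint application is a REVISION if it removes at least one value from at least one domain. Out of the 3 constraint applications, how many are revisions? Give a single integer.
Constraint 1 (Y < V) on D(Y)={3,4,5,6} D(V)={2,5,6,7}: V {2,5,6,7}->{5,6,7} => REVISION
Constraint 2 (X != V) on D(X)={1,2,4,5,6,7} D(V)={5,6,7}: no change => not a revision
Constraint 3 (Z < Y) on D(Z)={1,2,4,5,6,7} D(Y)={3,4,5,6}: Z {1,2,4,5,6,7}->{1,2,4,5} => REVISION
Total revisions = 2

Answer: 2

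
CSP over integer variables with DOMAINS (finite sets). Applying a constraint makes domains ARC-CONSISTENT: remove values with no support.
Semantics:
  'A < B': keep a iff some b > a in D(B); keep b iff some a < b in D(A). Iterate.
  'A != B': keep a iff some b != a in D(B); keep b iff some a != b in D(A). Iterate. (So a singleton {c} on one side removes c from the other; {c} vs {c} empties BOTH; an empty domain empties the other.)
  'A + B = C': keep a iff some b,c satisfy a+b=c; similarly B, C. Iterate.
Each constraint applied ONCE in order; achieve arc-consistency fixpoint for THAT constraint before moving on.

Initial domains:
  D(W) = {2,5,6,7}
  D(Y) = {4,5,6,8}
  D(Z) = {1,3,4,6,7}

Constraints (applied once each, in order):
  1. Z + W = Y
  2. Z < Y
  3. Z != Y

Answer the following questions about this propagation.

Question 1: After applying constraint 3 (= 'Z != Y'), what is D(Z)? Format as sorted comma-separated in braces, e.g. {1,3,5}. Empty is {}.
Answer: {1,3,4,6}

Derivation:
Constraint 1 (Z + W = Y) on D(Z)={1,3,4,6,7} D(W)={2,5,6,7} D(Y)={4,5,6,8}: Z {1,3,4,6,7}->{1,3,4,6}; W {2,5,6,7}->{2,5,7}; Y {4,5,6,8}->{5,6,8}
Constraint 2 (Z < Y) on D(Z)={1,3,4,6} D(Y)={5,6,8}: no change
Constraint 3 (Z != Y) on D(Z)={1,3,4,6} D(Y)={5,6,8}: no change
So after constraint 3: D(Z) = {1,3,4,6}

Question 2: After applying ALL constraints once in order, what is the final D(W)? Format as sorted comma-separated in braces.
Answer: {2,5,7}

Derivation:
Constraint 1 (Z + W = Y) on D(Z)={1,3,4,6,7} D(W)={2,5,6,7} D(Y)={4,5,6,8}: Z {1,3,4,6,7}->{1,3,4,6}; W {2,5,6,7}->{2,5,7}; Y {4,5,6,8}->{5,6,8}
Constraint 2 (Z < Y) on D(Z)={1,3,4,6} D(Y)={5,6,8}: no change
Constraint 3 (Z != Y) on D(Z)={1,3,4,6} D(Y)={5,6,8}: no change
So after all 3 constraints: D(W) = {2,5,7}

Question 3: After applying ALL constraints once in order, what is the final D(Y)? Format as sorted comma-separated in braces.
Answer: {5,6,8}

Derivation:
Constraint 1 (Z + W = Y) on D(Z)={1,3,4,6,7} D(W)={2,5,6,7} D(Y)={4,5,6,8}: Z {1,3,4,6,7}->{1,3,4,6}; W {2,5,6,7}->{2,5,7}; Y {4,5,6,8}->{5,6,8}
Constraint 2 (Z < Y) on D(Z)={1,3,4,6} D(Y)={5,6,8}: no change
Constraint 3 (Z != Y) on D(Z)={1,3,4,6} D(Y)={5,6,8}: no change
So after all 3 constraints: D(Y) = {5,6,8}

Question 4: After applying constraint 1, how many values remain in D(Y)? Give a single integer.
Answer: 3

Derivation:
Constraint 1 (Z + W = Y) on D(Z)={1,3,4,6,7} D(W)={2,5,6,7} D(Y)={4,5,6,8}: Z {1,3,4,6,7}->{1,3,4,6}; W {2,5,6,7}->{2,5,7}; Y {4,5,6,8}->{5,6,8}
So after constraint 1: D(Y)={5,6,8}, size = 3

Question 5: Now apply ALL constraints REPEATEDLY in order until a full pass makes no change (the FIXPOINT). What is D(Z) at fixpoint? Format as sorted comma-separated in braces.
pass 0 (initial): D(Z)={1,3,4,6,7}
pass 1: W {2,5,6,7}->{2,5,7}; Y {4,5,6,8}->{5,6,8}; Z {1,3,4,6,7}->{1,3,4,6}
pass 2: no change
Fixpoint after 2 passes: D(Z) = {1,3,4,6}

Answer: {1,3,4,6}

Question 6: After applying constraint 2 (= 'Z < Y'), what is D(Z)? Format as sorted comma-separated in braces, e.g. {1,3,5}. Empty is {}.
Constraint 1 (Z + W = Y) on D(Z)={1,3,4,6,7} D(W)={2,5,6,7} D(Y)={4,5,6,8}: Z {1,3,4,6,7}->{1,3,4,6}; W {2,5,6,7}->{2,5,7}; Y {4,5,6,8}->{5,6,8}
Constraint 2 (Z < Y) on D(Z)={1,3,4,6} D(Y)={5,6,8}: no change
So after constraint 2: D(Z) = {1,3,4,6}

Answer: {1,3,4,6}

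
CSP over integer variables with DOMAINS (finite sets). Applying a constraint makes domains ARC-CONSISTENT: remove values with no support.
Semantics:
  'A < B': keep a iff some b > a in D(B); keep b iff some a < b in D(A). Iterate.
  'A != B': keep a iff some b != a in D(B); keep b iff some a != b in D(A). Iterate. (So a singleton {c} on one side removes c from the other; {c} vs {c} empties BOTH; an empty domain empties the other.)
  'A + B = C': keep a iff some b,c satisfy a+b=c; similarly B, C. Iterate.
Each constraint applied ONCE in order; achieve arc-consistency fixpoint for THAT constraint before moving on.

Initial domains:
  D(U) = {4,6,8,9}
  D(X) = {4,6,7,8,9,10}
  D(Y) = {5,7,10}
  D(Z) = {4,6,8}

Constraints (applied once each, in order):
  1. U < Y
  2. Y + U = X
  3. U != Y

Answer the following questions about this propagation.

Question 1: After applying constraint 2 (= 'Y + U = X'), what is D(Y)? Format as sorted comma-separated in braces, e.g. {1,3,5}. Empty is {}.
Answer: {5}

Derivation:
Constraint 1 (U < Y) on D(U)={4,6,8,9} D(Y)={5,7,10}: no change
Constraint 2 (Y + U = X) on D(Y)={5,7,10} D(U)={4,6,8,9} D(X)={4,6,7,8,9,10}: Y {5,7,10}->{5}; U {4,6,8,9}->{4}; X {4,6,7,8,9,10}->{9}
So after constraint 2: D(Y) = {5}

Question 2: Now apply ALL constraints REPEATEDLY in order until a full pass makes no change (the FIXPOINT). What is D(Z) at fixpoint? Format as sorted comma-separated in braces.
pass 0 (initial): D(Z)={4,6,8}
pass 1: U {4,6,8,9}->{4}; X {4,6,7,8,9,10}->{9}; Y {5,7,10}->{5}
pass 2: no change
Fixpoint after 2 passes: D(Z) = {4,6,8}

Answer: {4,6,8}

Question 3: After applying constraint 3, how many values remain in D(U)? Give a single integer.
Constraint 1 (U < Y) on D(U)={4,6,8,9} D(Y)={5,7,10}: no change
Constraint 2 (Y + U = X) on D(Y)={5,7,10} D(U)={4,6,8,9} D(X)={4,6,7,8,9,10}: Y {5,7,10}->{5}; U {4,6,8,9}->{4}; X {4,6,7,8,9,10}->{9}
Constraint 3 (U != Y) on D(U)={4} D(Y)={5}: no change
So after constraint 3: D(U)={4}, size = 1

Answer: 1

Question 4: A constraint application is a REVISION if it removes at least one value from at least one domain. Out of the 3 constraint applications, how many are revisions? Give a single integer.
Constraint 1 (U < Y) on D(U)={4,6,8,9} D(Y)={5,7,10}: no change => not a revision
Constraint 2 (Y + U = X) on D(Y)={5,7,10} D(U)={4,6,8,9} D(X)={4,6,7,8,9,10}: Y {5,7,10}->{5}; U {4,6,8,9}->{4}; X {4,6,7,8,9,10}->{9} => REVISION
Constraint 3 (U != Y) on D(U)={4} D(Y)={5}: no change => not a revision
Total revisions = 1

Answer: 1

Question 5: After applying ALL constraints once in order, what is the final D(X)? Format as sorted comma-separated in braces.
Answer: {9}

Derivation:
Constraint 1 (U < Y) on D(U)={4,6,8,9} D(Y)={5,7,10}: no change
Constraint 2 (Y + U = X) on D(Y)={5,7,10} D(U)={4,6,8,9} D(X)={4,6,7,8,9,10}: Y {5,7,10}->{5}; U {4,6,8,9}->{4}; X {4,6,7,8,9,10}->{9}
Constraint 3 (U != Y) on D(U)={4} D(Y)={5}: no change
So after all 3 constraints: D(X) = {9}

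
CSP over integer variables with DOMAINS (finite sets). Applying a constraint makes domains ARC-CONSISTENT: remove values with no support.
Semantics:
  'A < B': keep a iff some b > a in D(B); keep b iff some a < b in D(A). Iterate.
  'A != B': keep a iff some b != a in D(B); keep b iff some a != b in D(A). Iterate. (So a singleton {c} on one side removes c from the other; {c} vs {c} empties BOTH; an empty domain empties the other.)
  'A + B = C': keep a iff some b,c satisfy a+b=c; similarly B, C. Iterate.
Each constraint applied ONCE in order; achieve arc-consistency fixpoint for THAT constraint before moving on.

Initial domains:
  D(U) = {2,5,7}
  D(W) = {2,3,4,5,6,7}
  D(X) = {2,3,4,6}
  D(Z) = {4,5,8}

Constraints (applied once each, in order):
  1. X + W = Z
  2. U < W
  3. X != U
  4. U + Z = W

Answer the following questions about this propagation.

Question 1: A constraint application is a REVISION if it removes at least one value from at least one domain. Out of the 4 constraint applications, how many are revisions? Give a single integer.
Constraint 1 (X + W = Z) on D(X)={2,3,4,6} D(W)={2,3,4,5,6,7} D(Z)={4,5,8}: W {2,3,4,5,6,7}->{2,3,4,5,6} => REVISION
Constraint 2 (U < W) on D(U)={2,5,7} D(W)={2,3,4,5,6}: U {2,5,7}->{2,5}; W {2,3,4,5,6}->{3,4,5,6} => REVISION
Constraint 3 (X != U) on D(X)={2,3,4,6} D(U)={2,5}: no change => not a revision
Constraint 4 (U + Z = W) on D(U)={2,5} D(Z)={4,5,8} D(W)={3,4,5,6}: U {2,5}->{2}; Z {4,5,8}->{4}; W {3,4,5,6}->{6} => REVISION
Total revisions = 3

Answer: 3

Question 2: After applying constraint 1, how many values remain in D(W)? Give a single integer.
Answer: 5

Derivation:
Constraint 1 (X + W = Z) on D(X)={2,3,4,6} D(W)={2,3,4,5,6,7} D(Z)={4,5,8}: W {2,3,4,5,6,7}->{2,3,4,5,6}
So after constraint 1: D(W)={2,3,4,5,6}, size = 5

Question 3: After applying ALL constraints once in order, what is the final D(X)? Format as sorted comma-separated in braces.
Answer: {2,3,4,6}

Derivation:
Constraint 1 (X + W = Z) on D(X)={2,3,4,6} D(W)={2,3,4,5,6,7} D(Z)={4,5,8}: W {2,3,4,5,6,7}->{2,3,4,5,6}
Constraint 2 (U < W) on D(U)={2,5,7} D(W)={2,3,4,5,6}: U {2,5,7}->{2,5}; W {2,3,4,5,6}->{3,4,5,6}
Constraint 3 (X != U) on D(X)={2,3,4,6} D(U)={2,5}: no change
Constraint 4 (U + Z = W) on D(U)={2,5} D(Z)={4,5,8} D(W)={3,4,5,6}: U {2,5}->{2}; Z {4,5,8}->{4}; W {3,4,5,6}->{6}
So after all 4 constraints: D(X) = {2,3,4,6}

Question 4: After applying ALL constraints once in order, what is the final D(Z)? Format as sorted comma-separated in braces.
Answer: {4}

Derivation:
Constraint 1 (X + W = Z) on D(X)={2,3,4,6} D(W)={2,3,4,5,6,7} D(Z)={4,5,8}: W {2,3,4,5,6,7}->{2,3,4,5,6}
Constraint 2 (U < W) on D(U)={2,5,7} D(W)={2,3,4,5,6}: U {2,5,7}->{2,5}; W {2,3,4,5,6}->{3,4,5,6}
Constraint 3 (X != U) on D(X)={2,3,4,6} D(U)={2,5}: no change
Constraint 4 (U + Z = W) on D(U)={2,5} D(Z)={4,5,8} D(W)={3,4,5,6}: U {2,5}->{2}; Z {4,5,8}->{4}; W {3,4,5,6}->{6}
So after all 4 constraints: D(Z) = {4}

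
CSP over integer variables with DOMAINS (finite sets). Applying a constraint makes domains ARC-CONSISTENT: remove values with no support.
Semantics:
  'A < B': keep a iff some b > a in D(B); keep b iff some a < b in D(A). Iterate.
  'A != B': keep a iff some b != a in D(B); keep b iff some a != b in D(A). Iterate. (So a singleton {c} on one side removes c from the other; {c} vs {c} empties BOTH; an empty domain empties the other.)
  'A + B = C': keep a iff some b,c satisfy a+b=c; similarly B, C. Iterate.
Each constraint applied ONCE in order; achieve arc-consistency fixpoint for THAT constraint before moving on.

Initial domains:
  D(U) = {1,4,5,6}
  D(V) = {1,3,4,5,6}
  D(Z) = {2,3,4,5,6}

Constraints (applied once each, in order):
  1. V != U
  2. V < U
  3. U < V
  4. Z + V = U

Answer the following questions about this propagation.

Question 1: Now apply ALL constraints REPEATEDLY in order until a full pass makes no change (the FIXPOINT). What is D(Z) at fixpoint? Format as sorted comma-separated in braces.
pass 0 (initial): D(Z)={2,3,4,5,6}
pass 1: U {1,4,5,6}->{}; V {1,3,4,5,6}->{}; Z {2,3,4,5,6}->{}
pass 2: no change
Fixpoint after 2 passes: D(Z) = {}

Answer: {}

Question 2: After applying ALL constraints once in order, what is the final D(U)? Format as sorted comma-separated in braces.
Constraint 1 (V != U) on D(V)={1,3,4,5,6} D(U)={1,4,5,6}: no change
Constraint 2 (V < U) on D(V)={1,3,4,5,6} D(U)={1,4,5,6}: V {1,3,4,5,6}->{1,3,4,5}; U {1,4,5,6}->{4,5,6}
Constraint 3 (U < V) on D(U)={4,5,6} D(V)={1,3,4,5}: U {4,5,6}->{4}; V {1,3,4,5}->{5}
Constraint 4 (Z + V = U) on D(Z)={2,3,4,5,6} D(V)={5} D(U)={4}: Z {2,3,4,5,6}->{}; V {5}->{}; U {4}->{}
So after all 4 constraints: D(U) = {}

Answer: {}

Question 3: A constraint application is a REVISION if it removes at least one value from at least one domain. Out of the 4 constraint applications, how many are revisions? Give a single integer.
Answer: 3

Derivation:
Constraint 1 (V != U) on D(V)={1,3,4,5,6} D(U)={1,4,5,6}: no change => not a revision
Constraint 2 (V < U) on D(V)={1,3,4,5,6} D(U)={1,4,5,6}: V {1,3,4,5,6}->{1,3,4,5}; U {1,4,5,6}->{4,5,6} => REVISION
Constraint 3 (U < V) on D(U)={4,5,6} D(V)={1,3,4,5}: U {4,5,6}->{4}; V {1,3,4,5}->{5} => REVISION
Constraint 4 (Z + V = U) on D(Z)={2,3,4,5,6} D(V)={5} D(U)={4}: Z {2,3,4,5,6}->{}; V {5}->{}; U {4}->{} => REVISION
Total revisions = 3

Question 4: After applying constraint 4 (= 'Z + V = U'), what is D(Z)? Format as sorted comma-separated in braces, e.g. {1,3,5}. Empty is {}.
Answer: {}

Derivation:
Constraint 1 (V != U) on D(V)={1,3,4,5,6} D(U)={1,4,5,6}: no change
Constraint 2 (V < U) on D(V)={1,3,4,5,6} D(U)={1,4,5,6}: V {1,3,4,5,6}->{1,3,4,5}; U {1,4,5,6}->{4,5,6}
Constraint 3 (U < V) on D(U)={4,5,6} D(V)={1,3,4,5}: U {4,5,6}->{4}; V {1,3,4,5}->{5}
Constraint 4 (Z + V = U) on D(Z)={2,3,4,5,6} D(V)={5} D(U)={4}: Z {2,3,4,5,6}->{}; V {5}->{}; U {4}->{}
So after constraint 4: D(Z) = {}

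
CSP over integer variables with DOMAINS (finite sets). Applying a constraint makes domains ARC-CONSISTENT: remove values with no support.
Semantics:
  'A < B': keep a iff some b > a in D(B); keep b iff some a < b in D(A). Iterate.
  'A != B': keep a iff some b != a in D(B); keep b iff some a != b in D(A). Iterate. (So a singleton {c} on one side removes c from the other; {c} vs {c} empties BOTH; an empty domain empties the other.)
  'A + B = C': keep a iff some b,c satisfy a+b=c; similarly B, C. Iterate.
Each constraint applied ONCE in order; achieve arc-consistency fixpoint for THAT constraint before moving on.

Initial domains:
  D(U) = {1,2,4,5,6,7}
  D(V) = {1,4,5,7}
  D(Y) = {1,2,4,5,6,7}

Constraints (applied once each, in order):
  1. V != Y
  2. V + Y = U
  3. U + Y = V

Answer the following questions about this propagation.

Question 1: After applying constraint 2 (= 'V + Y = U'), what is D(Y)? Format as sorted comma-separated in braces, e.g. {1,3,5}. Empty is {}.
Constraint 1 (V != Y) on D(V)={1,4,5,7} D(Y)={1,2,4,5,6,7}: no change
Constraint 2 (V + Y = U) on D(V)={1,4,5,7} D(Y)={1,2,4,5,6,7} D(U)={1,2,4,5,6,7}: V {1,4,5,7}->{1,4,5}; Y {1,2,4,5,6,7}->{1,2,4,5,6}; U {1,2,4,5,6,7}->{2,5,6,7}
So after constraint 2: D(Y) = {1,2,4,5,6}

Answer: {1,2,4,5,6}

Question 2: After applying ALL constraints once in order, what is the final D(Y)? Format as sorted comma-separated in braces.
Constraint 1 (V != Y) on D(V)={1,4,5,7} D(Y)={1,2,4,5,6,7}: no change
Constraint 2 (V + Y = U) on D(V)={1,4,5,7} D(Y)={1,2,4,5,6,7} D(U)={1,2,4,5,6,7}: V {1,4,5,7}->{1,4,5}; Y {1,2,4,5,6,7}->{1,2,4,5,6}; U {1,2,4,5,6,7}->{2,5,6,7}
Constraint 3 (U + Y = V) on D(U)={2,5,6,7} D(Y)={1,2,4,5,6} D(V)={1,4,5}: U {2,5,6,7}->{2}; Y {1,2,4,5,6}->{2}; V {1,4,5}->{4}
So after all 3 constraints: D(Y) = {2}

Answer: {2}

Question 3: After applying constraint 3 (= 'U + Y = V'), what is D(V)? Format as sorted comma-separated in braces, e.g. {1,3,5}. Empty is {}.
Constraint 1 (V != Y) on D(V)={1,4,5,7} D(Y)={1,2,4,5,6,7}: no change
Constraint 2 (V + Y = U) on D(V)={1,4,5,7} D(Y)={1,2,4,5,6,7} D(U)={1,2,4,5,6,7}: V {1,4,5,7}->{1,4,5}; Y {1,2,4,5,6,7}->{1,2,4,5,6}; U {1,2,4,5,6,7}->{2,5,6,7}
Constraint 3 (U + Y = V) on D(U)={2,5,6,7} D(Y)={1,2,4,5,6} D(V)={1,4,5}: U {2,5,6,7}->{2}; Y {1,2,4,5,6}->{2}; V {1,4,5}->{4}
So after constraint 3: D(V) = {4}

Answer: {4}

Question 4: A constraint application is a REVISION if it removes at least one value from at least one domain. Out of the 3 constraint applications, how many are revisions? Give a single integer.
Constraint 1 (V != Y) on D(V)={1,4,5,7} D(Y)={1,2,4,5,6,7}: no change => not a revision
Constraint 2 (V + Y = U) on D(V)={1,4,5,7} D(Y)={1,2,4,5,6,7} D(U)={1,2,4,5,6,7}: V {1,4,5,7}->{1,4,5}; Y {1,2,4,5,6,7}->{1,2,4,5,6}; U {1,2,4,5,6,7}->{2,5,6,7} => REVISION
Constraint 3 (U + Y = V) on D(U)={2,5,6,7} D(Y)={1,2,4,5,6} D(V)={1,4,5}: U {2,5,6,7}->{2}; Y {1,2,4,5,6}->{2}; V {1,4,5}->{4} => REVISION
Total revisions = 2

Answer: 2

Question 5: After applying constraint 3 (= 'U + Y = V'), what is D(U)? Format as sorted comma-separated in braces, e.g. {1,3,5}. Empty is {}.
Answer: {2}

Derivation:
Constraint 1 (V != Y) on D(V)={1,4,5,7} D(Y)={1,2,4,5,6,7}: no change
Constraint 2 (V + Y = U) on D(V)={1,4,5,7} D(Y)={1,2,4,5,6,7} D(U)={1,2,4,5,6,7}: V {1,4,5,7}->{1,4,5}; Y {1,2,4,5,6,7}->{1,2,4,5,6}; U {1,2,4,5,6,7}->{2,5,6,7}
Constraint 3 (U + Y = V) on D(U)={2,5,6,7} D(Y)={1,2,4,5,6} D(V)={1,4,5}: U {2,5,6,7}->{2}; Y {1,2,4,5,6}->{2}; V {1,4,5}->{4}
So after constraint 3: D(U) = {2}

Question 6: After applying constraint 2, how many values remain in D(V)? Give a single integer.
Answer: 3

Derivation:
Constraint 1 (V != Y) on D(V)={1,4,5,7} D(Y)={1,2,4,5,6,7}: no change
Constraint 2 (V + Y = U) on D(V)={1,4,5,7} D(Y)={1,2,4,5,6,7} D(U)={1,2,4,5,6,7}: V {1,4,5,7}->{1,4,5}; Y {1,2,4,5,6,7}->{1,2,4,5,6}; U {1,2,4,5,6,7}->{2,5,6,7}
So after constraint 2: D(V)={1,4,5}, size = 3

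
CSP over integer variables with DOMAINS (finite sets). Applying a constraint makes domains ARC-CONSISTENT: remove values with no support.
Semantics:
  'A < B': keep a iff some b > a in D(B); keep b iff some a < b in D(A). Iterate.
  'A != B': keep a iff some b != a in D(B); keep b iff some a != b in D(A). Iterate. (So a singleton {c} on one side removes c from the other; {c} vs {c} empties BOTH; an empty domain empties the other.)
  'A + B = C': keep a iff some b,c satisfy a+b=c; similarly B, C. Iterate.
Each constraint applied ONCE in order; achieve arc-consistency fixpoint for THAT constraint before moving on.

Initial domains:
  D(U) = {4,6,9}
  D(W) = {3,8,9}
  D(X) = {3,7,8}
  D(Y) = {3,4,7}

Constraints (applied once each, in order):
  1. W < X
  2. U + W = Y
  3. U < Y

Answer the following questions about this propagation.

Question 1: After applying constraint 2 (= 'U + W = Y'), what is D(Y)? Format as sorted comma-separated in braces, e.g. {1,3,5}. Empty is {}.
Constraint 1 (W < X) on D(W)={3,8,9} D(X)={3,7,8}: W {3,8,9}->{3}; X {3,7,8}->{7,8}
Constraint 2 (U + W = Y) on D(U)={4,6,9} D(W)={3} D(Y)={3,4,7}: U {4,6,9}->{4}; Y {3,4,7}->{7}
So after constraint 2: D(Y) = {7}

Answer: {7}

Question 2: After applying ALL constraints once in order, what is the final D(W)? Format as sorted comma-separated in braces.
Constraint 1 (W < X) on D(W)={3,8,9} D(X)={3,7,8}: W {3,8,9}->{3}; X {3,7,8}->{7,8}
Constraint 2 (U + W = Y) on D(U)={4,6,9} D(W)={3} D(Y)={3,4,7}: U {4,6,9}->{4}; Y {3,4,7}->{7}
Constraint 3 (U < Y) on D(U)={4} D(Y)={7}: no change
So after all 3 constraints: D(W) = {3}

Answer: {3}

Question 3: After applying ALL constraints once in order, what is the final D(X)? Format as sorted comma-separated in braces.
Constraint 1 (W < X) on D(W)={3,8,9} D(X)={3,7,8}: W {3,8,9}->{3}; X {3,7,8}->{7,8}
Constraint 2 (U + W = Y) on D(U)={4,6,9} D(W)={3} D(Y)={3,4,7}: U {4,6,9}->{4}; Y {3,4,7}->{7}
Constraint 3 (U < Y) on D(U)={4} D(Y)={7}: no change
So after all 3 constraints: D(X) = {7,8}

Answer: {7,8}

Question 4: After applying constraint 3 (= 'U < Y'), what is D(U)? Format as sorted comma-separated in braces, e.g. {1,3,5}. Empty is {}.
Answer: {4}

Derivation:
Constraint 1 (W < X) on D(W)={3,8,9} D(X)={3,7,8}: W {3,8,9}->{3}; X {3,7,8}->{7,8}
Constraint 2 (U + W = Y) on D(U)={4,6,9} D(W)={3} D(Y)={3,4,7}: U {4,6,9}->{4}; Y {3,4,7}->{7}
Constraint 3 (U < Y) on D(U)={4} D(Y)={7}: no change
So after constraint 3: D(U) = {4}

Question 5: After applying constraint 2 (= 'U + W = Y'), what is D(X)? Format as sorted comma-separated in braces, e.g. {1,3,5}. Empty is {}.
Constraint 1 (W < X) on D(W)={3,8,9} D(X)={3,7,8}: W {3,8,9}->{3}; X {3,7,8}->{7,8}
Constraint 2 (U + W = Y) on D(U)={4,6,9} D(W)={3} D(Y)={3,4,7}: U {4,6,9}->{4}; Y {3,4,7}->{7}
So after constraint 2: D(X) = {7,8}

Answer: {7,8}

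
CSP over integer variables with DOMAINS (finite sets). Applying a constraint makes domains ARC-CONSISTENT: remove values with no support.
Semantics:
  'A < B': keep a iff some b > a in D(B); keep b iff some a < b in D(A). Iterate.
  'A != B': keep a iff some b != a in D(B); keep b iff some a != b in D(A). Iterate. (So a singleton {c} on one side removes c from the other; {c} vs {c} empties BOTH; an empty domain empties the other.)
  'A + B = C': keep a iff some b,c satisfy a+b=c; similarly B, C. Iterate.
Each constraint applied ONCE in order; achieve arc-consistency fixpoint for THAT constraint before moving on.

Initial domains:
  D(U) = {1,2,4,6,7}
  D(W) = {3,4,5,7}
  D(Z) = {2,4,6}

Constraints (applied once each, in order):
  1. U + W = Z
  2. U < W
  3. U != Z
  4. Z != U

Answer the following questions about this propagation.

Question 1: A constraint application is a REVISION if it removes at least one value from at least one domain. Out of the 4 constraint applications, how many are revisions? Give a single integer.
Constraint 1 (U + W = Z) on D(U)={1,2,4,6,7} D(W)={3,4,5,7} D(Z)={2,4,6}: U {1,2,4,6,7}->{1,2}; W {3,4,5,7}->{3,4,5}; Z {2,4,6}->{4,6} => REVISION
Constraint 2 (U < W) on D(U)={1,2} D(W)={3,4,5}: no change => not a revision
Constraint 3 (U != Z) on D(U)={1,2} D(Z)={4,6}: no change => not a revision
Constraint 4 (Z != U) on D(Z)={4,6} D(U)={1,2}: no change => not a revision
Total revisions = 1

Answer: 1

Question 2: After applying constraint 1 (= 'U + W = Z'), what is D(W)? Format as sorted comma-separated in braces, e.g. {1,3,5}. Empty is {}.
Answer: {3,4,5}

Derivation:
Constraint 1 (U + W = Z) on D(U)={1,2,4,6,7} D(W)={3,4,5,7} D(Z)={2,4,6}: U {1,2,4,6,7}->{1,2}; W {3,4,5,7}->{3,4,5}; Z {2,4,6}->{4,6}
So after constraint 1: D(W) = {3,4,5}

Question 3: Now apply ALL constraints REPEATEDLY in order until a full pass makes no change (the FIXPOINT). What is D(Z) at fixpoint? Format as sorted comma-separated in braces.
Answer: {4,6}

Derivation:
pass 0 (initial): D(Z)={2,4,6}
pass 1: U {1,2,4,6,7}->{1,2}; W {3,4,5,7}->{3,4,5}; Z {2,4,6}->{4,6}
pass 2: no change
Fixpoint after 2 passes: D(Z) = {4,6}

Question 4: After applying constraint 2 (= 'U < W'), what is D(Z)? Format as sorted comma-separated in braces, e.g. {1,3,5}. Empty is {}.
Answer: {4,6}

Derivation:
Constraint 1 (U + W = Z) on D(U)={1,2,4,6,7} D(W)={3,4,5,7} D(Z)={2,4,6}: U {1,2,4,6,7}->{1,2}; W {3,4,5,7}->{3,4,5}; Z {2,4,6}->{4,6}
Constraint 2 (U < W) on D(U)={1,2} D(W)={3,4,5}: no change
So after constraint 2: D(Z) = {4,6}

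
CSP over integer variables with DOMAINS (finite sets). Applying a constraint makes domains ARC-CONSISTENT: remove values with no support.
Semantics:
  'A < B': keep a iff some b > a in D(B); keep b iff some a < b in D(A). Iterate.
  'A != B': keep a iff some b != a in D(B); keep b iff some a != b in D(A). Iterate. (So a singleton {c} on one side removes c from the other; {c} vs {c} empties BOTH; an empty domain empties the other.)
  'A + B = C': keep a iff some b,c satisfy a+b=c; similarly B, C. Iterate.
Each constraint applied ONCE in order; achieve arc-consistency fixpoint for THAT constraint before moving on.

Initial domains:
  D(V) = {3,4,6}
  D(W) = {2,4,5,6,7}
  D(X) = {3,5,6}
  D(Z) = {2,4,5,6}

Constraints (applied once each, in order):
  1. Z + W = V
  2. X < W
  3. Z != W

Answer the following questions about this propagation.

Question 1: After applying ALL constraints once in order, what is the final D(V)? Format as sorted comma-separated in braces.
Answer: {4,6}

Derivation:
Constraint 1 (Z + W = V) on D(Z)={2,4,5,6} D(W)={2,4,5,6,7} D(V)={3,4,6}: Z {2,4,5,6}->{2,4}; W {2,4,5,6,7}->{2,4}; V {3,4,6}->{4,6}
Constraint 2 (X < W) on D(X)={3,5,6} D(W)={2,4}: X {3,5,6}->{3}; W {2,4}->{4}
Constraint 3 (Z != W) on D(Z)={2,4} D(W)={4}: Z {2,4}->{2}
So after all 3 constraints: D(V) = {4,6}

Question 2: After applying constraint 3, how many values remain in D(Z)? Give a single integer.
Constraint 1 (Z + W = V) on D(Z)={2,4,5,6} D(W)={2,4,5,6,7} D(V)={3,4,6}: Z {2,4,5,6}->{2,4}; W {2,4,5,6,7}->{2,4}; V {3,4,6}->{4,6}
Constraint 2 (X < W) on D(X)={3,5,6} D(W)={2,4}: X {3,5,6}->{3}; W {2,4}->{4}
Constraint 3 (Z != W) on D(Z)={2,4} D(W)={4}: Z {2,4}->{2}
So after constraint 3: D(Z)={2}, size = 1

Answer: 1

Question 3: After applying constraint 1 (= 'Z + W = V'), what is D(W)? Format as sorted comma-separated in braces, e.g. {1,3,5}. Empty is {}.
Answer: {2,4}

Derivation:
Constraint 1 (Z + W = V) on D(Z)={2,4,5,6} D(W)={2,4,5,6,7} D(V)={3,4,6}: Z {2,4,5,6}->{2,4}; W {2,4,5,6,7}->{2,4}; V {3,4,6}->{4,6}
So after constraint 1: D(W) = {2,4}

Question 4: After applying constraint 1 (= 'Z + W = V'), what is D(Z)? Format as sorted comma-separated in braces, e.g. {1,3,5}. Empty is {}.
Answer: {2,4}

Derivation:
Constraint 1 (Z + W = V) on D(Z)={2,4,5,6} D(W)={2,4,5,6,7} D(V)={3,4,6}: Z {2,4,5,6}->{2,4}; W {2,4,5,6,7}->{2,4}; V {3,4,6}->{4,6}
So after constraint 1: D(Z) = {2,4}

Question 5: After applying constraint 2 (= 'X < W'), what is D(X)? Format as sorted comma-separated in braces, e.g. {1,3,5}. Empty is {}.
Constraint 1 (Z + W = V) on D(Z)={2,4,5,6} D(W)={2,4,5,6,7} D(V)={3,4,6}: Z {2,4,5,6}->{2,4}; W {2,4,5,6,7}->{2,4}; V {3,4,6}->{4,6}
Constraint 2 (X < W) on D(X)={3,5,6} D(W)={2,4}: X {3,5,6}->{3}; W {2,4}->{4}
So after constraint 2: D(X) = {3}

Answer: {3}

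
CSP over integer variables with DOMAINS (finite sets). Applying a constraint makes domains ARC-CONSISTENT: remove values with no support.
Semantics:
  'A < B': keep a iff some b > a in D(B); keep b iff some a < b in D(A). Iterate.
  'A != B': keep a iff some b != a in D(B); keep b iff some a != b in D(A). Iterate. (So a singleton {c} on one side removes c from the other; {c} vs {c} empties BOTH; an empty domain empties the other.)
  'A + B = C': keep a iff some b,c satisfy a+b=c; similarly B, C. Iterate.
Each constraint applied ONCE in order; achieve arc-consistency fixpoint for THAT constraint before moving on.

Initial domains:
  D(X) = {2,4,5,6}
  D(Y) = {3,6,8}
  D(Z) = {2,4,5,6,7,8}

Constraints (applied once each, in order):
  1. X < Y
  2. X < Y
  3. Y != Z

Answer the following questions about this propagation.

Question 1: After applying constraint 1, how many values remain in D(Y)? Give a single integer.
Constraint 1 (X < Y) on D(X)={2,4,5,6} D(Y)={3,6,8}: no change
So after constraint 1: D(Y)={3,6,8}, size = 3

Answer: 3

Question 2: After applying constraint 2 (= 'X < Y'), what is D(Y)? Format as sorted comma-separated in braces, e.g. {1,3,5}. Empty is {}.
Answer: {3,6,8}

Derivation:
Constraint 1 (X < Y) on D(X)={2,4,5,6} D(Y)={3,6,8}: no change
Constraint 2 (X < Y) on D(X)={2,4,5,6} D(Y)={3,6,8}: no change
So after constraint 2: D(Y) = {3,6,8}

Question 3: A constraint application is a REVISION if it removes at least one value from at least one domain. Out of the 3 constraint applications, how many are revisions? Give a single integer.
Constraint 1 (X < Y) on D(X)={2,4,5,6} D(Y)={3,6,8}: no change => not a revision
Constraint 2 (X < Y) on D(X)={2,4,5,6} D(Y)={3,6,8}: no change => not a revision
Constraint 3 (Y != Z) on D(Y)={3,6,8} D(Z)={2,4,5,6,7,8}: no change => not a revision
Total revisions = 0

Answer: 0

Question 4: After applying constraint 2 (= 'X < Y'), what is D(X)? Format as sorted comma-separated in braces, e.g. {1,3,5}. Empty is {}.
Answer: {2,4,5,6}

Derivation:
Constraint 1 (X < Y) on D(X)={2,4,5,6} D(Y)={3,6,8}: no change
Constraint 2 (X < Y) on D(X)={2,4,5,6} D(Y)={3,6,8}: no change
So after constraint 2: D(X) = {2,4,5,6}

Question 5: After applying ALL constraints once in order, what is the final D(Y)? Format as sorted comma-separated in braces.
Answer: {3,6,8}

Derivation:
Constraint 1 (X < Y) on D(X)={2,4,5,6} D(Y)={3,6,8}: no change
Constraint 2 (X < Y) on D(X)={2,4,5,6} D(Y)={3,6,8}: no change
Constraint 3 (Y != Z) on D(Y)={3,6,8} D(Z)={2,4,5,6,7,8}: no change
So after all 3 constraints: D(Y) = {3,6,8}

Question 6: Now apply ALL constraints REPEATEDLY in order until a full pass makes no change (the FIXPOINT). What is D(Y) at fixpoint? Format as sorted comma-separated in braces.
pass 0 (initial): D(Y)={3,6,8}
pass 1: no change
Fixpoint after 1 passes: D(Y) = {3,6,8}

Answer: {3,6,8}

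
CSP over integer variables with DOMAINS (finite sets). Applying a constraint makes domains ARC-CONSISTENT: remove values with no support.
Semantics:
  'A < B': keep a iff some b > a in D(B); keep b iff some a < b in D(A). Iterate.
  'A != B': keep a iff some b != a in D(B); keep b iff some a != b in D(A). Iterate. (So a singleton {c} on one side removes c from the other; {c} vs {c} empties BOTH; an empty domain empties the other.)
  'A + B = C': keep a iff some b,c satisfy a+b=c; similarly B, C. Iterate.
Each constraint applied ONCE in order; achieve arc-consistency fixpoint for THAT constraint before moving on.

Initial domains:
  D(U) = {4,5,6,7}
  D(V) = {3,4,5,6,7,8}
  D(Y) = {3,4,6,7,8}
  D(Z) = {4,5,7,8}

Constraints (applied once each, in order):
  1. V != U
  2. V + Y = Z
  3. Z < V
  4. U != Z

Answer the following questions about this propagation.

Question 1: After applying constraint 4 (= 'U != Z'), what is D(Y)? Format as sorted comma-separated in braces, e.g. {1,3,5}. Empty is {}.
Answer: {3,4}

Derivation:
Constraint 1 (V != U) on D(V)={3,4,5,6,7,8} D(U)={4,5,6,7}: no change
Constraint 2 (V + Y = Z) on D(V)={3,4,5,6,7,8} D(Y)={3,4,6,7,8} D(Z)={4,5,7,8}: V {3,4,5,6,7,8}->{3,4,5}; Y {3,4,6,7,8}->{3,4}; Z {4,5,7,8}->{7,8}
Constraint 3 (Z < V) on D(Z)={7,8} D(V)={3,4,5}: Z {7,8}->{}; V {3,4,5}->{}
Constraint 4 (U != Z) on D(U)={4,5,6,7} D(Z)={}: U {4,5,6,7}->{}
So after constraint 4: D(Y) = {3,4}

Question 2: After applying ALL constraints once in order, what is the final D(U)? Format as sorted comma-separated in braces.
Answer: {}

Derivation:
Constraint 1 (V != U) on D(V)={3,4,5,6,7,8} D(U)={4,5,6,7}: no change
Constraint 2 (V + Y = Z) on D(V)={3,4,5,6,7,8} D(Y)={3,4,6,7,8} D(Z)={4,5,7,8}: V {3,4,5,6,7,8}->{3,4,5}; Y {3,4,6,7,8}->{3,4}; Z {4,5,7,8}->{7,8}
Constraint 3 (Z < V) on D(Z)={7,8} D(V)={3,4,5}: Z {7,8}->{}; V {3,4,5}->{}
Constraint 4 (U != Z) on D(U)={4,5,6,7} D(Z)={}: U {4,5,6,7}->{}
So after all 4 constraints: D(U) = {}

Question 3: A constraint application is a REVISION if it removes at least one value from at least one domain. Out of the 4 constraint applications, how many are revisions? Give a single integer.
Answer: 3

Derivation:
Constraint 1 (V != U) on D(V)={3,4,5,6,7,8} D(U)={4,5,6,7}: no change => not a revision
Constraint 2 (V + Y = Z) on D(V)={3,4,5,6,7,8} D(Y)={3,4,6,7,8} D(Z)={4,5,7,8}: V {3,4,5,6,7,8}->{3,4,5}; Y {3,4,6,7,8}->{3,4}; Z {4,5,7,8}->{7,8} => REVISION
Constraint 3 (Z < V) on D(Z)={7,8} D(V)={3,4,5}: Z {7,8}->{}; V {3,4,5}->{} => REVISION
Constraint 4 (U != Z) on D(U)={4,5,6,7} D(Z)={}: U {4,5,6,7}->{} => REVISION
Total revisions = 3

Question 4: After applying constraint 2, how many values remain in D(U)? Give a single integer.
Constraint 1 (V != U) on D(V)={3,4,5,6,7,8} D(U)={4,5,6,7}: no change
Constraint 2 (V + Y = Z) on D(V)={3,4,5,6,7,8} D(Y)={3,4,6,7,8} D(Z)={4,5,7,8}: V {3,4,5,6,7,8}->{3,4,5}; Y {3,4,6,7,8}->{3,4}; Z {4,5,7,8}->{7,8}
So after constraint 2: D(U)={4,5,6,7}, size = 4

Answer: 4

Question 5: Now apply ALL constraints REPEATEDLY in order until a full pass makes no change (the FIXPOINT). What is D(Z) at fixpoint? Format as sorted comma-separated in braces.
pass 0 (initial): D(Z)={4,5,7,8}
pass 1: U {4,5,6,7}->{}; V {3,4,5,6,7,8}->{}; Y {3,4,6,7,8}->{3,4}; Z {4,5,7,8}->{}
pass 2: Y {3,4}->{}
pass 3: no change
Fixpoint after 3 passes: D(Z) = {}

Answer: {}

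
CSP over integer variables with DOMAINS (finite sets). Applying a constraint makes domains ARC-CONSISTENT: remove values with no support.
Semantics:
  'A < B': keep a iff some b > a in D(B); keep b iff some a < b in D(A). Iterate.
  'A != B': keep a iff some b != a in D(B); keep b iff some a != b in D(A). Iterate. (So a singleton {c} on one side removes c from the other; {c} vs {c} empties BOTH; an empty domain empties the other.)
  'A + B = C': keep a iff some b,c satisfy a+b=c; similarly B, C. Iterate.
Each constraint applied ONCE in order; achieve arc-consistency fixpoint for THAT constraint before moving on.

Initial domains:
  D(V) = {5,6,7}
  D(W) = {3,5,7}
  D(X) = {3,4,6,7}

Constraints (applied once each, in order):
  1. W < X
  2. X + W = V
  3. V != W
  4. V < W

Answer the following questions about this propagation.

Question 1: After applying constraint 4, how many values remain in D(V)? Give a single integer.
Constraint 1 (W < X) on D(W)={3,5,7} D(X)={3,4,6,7}: W {3,5,7}->{3,5}; X {3,4,6,7}->{4,6,7}
Constraint 2 (X + W = V) on D(X)={4,6,7} D(W)={3,5} D(V)={5,6,7}: X {4,6,7}->{4}; W {3,5}->{3}; V {5,6,7}->{7}
Constraint 3 (V != W) on D(V)={7} D(W)={3}: no change
Constraint 4 (V < W) on D(V)={7} D(W)={3}: V {7}->{}; W {3}->{}
So after constraint 4: D(V)={}, size = 0

Answer: 0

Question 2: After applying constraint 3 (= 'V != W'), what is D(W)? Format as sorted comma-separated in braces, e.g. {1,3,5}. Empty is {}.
Answer: {3}

Derivation:
Constraint 1 (W < X) on D(W)={3,5,7} D(X)={3,4,6,7}: W {3,5,7}->{3,5}; X {3,4,6,7}->{4,6,7}
Constraint 2 (X + W = V) on D(X)={4,6,7} D(W)={3,5} D(V)={5,6,7}: X {4,6,7}->{4}; W {3,5}->{3}; V {5,6,7}->{7}
Constraint 3 (V != W) on D(V)={7} D(W)={3}: no change
So after constraint 3: D(W) = {3}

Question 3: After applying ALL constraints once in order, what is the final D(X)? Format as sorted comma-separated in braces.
Constraint 1 (W < X) on D(W)={3,5,7} D(X)={3,4,6,7}: W {3,5,7}->{3,5}; X {3,4,6,7}->{4,6,7}
Constraint 2 (X + W = V) on D(X)={4,6,7} D(W)={3,5} D(V)={5,6,7}: X {4,6,7}->{4}; W {3,5}->{3}; V {5,6,7}->{7}
Constraint 3 (V != W) on D(V)={7} D(W)={3}: no change
Constraint 4 (V < W) on D(V)={7} D(W)={3}: V {7}->{}; W {3}->{}
So after all 4 constraints: D(X) = {4}

Answer: {4}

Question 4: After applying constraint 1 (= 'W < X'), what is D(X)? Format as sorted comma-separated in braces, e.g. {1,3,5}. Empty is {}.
Constraint 1 (W < X) on D(W)={3,5,7} D(X)={3,4,6,7}: W {3,5,7}->{3,5}; X {3,4,6,7}->{4,6,7}
So after constraint 1: D(X) = {4,6,7}

Answer: {4,6,7}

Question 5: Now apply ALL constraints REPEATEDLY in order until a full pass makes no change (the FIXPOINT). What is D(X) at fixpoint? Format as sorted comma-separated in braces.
pass 0 (initial): D(X)={3,4,6,7}
pass 1: V {5,6,7}->{}; W {3,5,7}->{}; X {3,4,6,7}->{4}
pass 2: X {4}->{}
pass 3: no change
Fixpoint after 3 passes: D(X) = {}

Answer: {}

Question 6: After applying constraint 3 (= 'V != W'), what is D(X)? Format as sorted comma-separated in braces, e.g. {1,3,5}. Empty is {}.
Constraint 1 (W < X) on D(W)={3,5,7} D(X)={3,4,6,7}: W {3,5,7}->{3,5}; X {3,4,6,7}->{4,6,7}
Constraint 2 (X + W = V) on D(X)={4,6,7} D(W)={3,5} D(V)={5,6,7}: X {4,6,7}->{4}; W {3,5}->{3}; V {5,6,7}->{7}
Constraint 3 (V != W) on D(V)={7} D(W)={3}: no change
So after constraint 3: D(X) = {4}

Answer: {4}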